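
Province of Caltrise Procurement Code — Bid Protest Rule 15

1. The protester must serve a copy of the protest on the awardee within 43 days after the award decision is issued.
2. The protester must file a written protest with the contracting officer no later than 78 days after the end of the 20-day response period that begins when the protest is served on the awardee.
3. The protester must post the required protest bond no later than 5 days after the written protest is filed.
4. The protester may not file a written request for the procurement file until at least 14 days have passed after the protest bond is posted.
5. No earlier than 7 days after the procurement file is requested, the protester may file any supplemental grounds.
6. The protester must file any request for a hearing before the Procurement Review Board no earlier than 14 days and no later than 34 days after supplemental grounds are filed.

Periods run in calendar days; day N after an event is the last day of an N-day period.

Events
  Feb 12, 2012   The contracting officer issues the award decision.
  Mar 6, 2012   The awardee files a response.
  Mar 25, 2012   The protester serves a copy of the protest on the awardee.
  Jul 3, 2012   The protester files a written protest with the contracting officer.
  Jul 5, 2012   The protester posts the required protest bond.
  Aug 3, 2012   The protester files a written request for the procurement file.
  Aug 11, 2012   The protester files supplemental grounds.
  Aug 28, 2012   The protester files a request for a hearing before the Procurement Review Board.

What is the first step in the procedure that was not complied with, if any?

Step 2

(1) due by Feb 12, 2012 + 43 days = Mar 26, 2012; Mar 25, 2012 is within that limit.
(2) due by Apr 14, 2012 + 78 days = Jul 1, 2012; Jul 3, 2012 misses that deadline by 2 days.
The procedure was therefore not followed at step 2.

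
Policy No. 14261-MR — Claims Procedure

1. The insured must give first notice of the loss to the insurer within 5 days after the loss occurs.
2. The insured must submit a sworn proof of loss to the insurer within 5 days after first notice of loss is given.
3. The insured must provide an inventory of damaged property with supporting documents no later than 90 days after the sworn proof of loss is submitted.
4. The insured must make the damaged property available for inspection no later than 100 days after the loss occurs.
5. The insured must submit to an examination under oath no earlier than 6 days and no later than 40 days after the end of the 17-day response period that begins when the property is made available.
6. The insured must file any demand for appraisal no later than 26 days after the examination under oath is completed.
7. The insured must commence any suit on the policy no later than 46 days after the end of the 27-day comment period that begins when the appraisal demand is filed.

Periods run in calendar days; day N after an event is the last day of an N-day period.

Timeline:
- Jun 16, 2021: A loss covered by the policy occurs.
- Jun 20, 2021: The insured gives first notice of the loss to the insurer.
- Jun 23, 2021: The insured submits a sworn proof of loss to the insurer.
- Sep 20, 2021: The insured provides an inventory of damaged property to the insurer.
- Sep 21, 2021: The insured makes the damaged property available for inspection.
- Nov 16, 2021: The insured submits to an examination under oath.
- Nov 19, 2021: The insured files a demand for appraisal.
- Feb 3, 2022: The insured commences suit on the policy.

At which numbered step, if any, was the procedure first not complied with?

Step 1 — counting 5 days from Jun 16, 2021 (when the loss occurs) gives a deadline of Jun 21, 2021; Jun 20, 2021 is within that limit.
Step 2 — counting 5 days from Jun 20, 2021 (when first notice of loss is given) gives a deadline of Jun 25, 2021; done Jun 23, 2021 — timely.
Step 3 — counting 90 days from Jun 23, 2021 (when the sworn proof of loss is submitted) gives a deadline of Sep 21, 2021; Sep 20, 2021 is within that limit.
Step 4 — counting 100 days from Jun 16, 2021 (when the loss occurs) gives a deadline of Sep 24, 2021; completed Sep 21, 2021, before the deadline.
Step 5 — 6 and 40 days from Oct 8, 2021 (end of the 17-day response period, which began when the property is made available on Sep 21, 2021) are Oct 14, 2021 and Nov 17, 2021 respectively; done Nov 16, 2021, which is between those dates.
Step 6 — counting 26 days from Nov 16, 2021 (when the examination under oath is completed) gives a deadline of Dec 12, 2021; completed Nov 19, 2021, before the deadline.
Step 7 — counting 46 days from Dec 16, 2021 (end of the 27-day comment period, which began when the appraisal demand is filed on Nov 19, 2021) gives a deadline of Jan 31, 2022; done Feb 3, 2022 — 3 days late.

Step 7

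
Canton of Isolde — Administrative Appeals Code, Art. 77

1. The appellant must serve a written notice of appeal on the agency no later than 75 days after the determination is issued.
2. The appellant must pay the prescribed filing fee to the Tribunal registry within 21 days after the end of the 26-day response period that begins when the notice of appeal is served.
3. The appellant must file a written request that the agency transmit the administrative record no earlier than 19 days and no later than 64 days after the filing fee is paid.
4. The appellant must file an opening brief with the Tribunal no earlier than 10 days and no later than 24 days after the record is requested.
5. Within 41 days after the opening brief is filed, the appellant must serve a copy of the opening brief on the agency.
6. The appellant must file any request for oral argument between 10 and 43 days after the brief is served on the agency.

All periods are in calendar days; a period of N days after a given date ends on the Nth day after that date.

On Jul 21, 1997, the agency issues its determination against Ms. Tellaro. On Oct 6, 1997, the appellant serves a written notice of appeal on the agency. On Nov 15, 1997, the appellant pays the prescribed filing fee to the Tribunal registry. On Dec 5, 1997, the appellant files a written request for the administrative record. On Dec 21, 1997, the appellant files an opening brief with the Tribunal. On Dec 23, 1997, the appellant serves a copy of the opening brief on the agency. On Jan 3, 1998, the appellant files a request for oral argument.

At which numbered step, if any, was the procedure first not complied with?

Step 1: 75 days after Jul 21, 1997 (when the determination is issued) is Oct 4, 1997; not done until Oct 6, 1997, 2 days after the deadline.

Step 1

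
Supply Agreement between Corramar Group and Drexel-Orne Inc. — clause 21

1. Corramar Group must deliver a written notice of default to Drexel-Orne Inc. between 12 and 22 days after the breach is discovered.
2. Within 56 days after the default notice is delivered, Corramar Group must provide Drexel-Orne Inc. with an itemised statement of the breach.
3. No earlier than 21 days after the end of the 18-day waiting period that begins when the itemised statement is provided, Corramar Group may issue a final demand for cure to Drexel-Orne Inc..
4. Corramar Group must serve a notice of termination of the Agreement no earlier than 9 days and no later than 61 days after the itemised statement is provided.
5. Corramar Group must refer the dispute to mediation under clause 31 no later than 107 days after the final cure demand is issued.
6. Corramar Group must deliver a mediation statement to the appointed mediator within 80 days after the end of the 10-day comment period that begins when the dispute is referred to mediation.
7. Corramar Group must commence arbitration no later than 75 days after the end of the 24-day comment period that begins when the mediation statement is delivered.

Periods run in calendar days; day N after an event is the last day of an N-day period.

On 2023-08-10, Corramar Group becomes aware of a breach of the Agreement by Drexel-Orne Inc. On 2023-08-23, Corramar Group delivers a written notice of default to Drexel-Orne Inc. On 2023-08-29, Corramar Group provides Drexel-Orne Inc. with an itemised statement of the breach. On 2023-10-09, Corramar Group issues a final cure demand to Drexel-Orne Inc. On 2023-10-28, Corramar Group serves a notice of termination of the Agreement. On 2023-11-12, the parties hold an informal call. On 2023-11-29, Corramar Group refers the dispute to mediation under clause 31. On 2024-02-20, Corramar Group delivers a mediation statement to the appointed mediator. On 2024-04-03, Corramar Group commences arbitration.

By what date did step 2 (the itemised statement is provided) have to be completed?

Step 2 runs from 2023-08-23, when the default notice is delivered. 56 days after 2023-08-23 is 2023-10-18.

2023-10-18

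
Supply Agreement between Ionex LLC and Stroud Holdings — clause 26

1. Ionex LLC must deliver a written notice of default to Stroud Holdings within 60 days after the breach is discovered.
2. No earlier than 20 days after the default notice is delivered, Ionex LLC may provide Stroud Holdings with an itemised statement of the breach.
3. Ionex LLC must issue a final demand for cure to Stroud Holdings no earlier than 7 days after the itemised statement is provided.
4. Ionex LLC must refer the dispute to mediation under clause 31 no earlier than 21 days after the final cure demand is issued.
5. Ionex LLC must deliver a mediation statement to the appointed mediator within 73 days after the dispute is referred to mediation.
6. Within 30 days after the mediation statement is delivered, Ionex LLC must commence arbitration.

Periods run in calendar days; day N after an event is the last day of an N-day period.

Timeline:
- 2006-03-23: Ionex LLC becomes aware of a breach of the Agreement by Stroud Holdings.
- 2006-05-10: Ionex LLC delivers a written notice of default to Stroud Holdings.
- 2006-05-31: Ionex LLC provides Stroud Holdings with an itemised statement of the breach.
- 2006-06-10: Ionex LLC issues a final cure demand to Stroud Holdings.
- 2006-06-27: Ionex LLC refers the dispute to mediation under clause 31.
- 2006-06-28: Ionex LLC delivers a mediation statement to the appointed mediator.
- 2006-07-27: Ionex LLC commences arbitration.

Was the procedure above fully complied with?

Step 1: 60 days after 2006-03-23 (when the breach is discovered) is 2006-05-22; done 2006-05-10 — timely.
Step 2: the earliest permitted date is 20 days after 2006-05-10 (when the default notice is delivered), i.e. 2006-05-30; 2006-05-31 is on or after that date.
Step 3: the earliest permitted date is 7 days after 2006-05-31 (when the itemised statement is provided), i.e. 2006-06-07; done 2006-06-10, after the minimum wait.
Step 4: the earliest permitted date is 21 days after 2006-06-10 (when the final cure demand is issued), i.e. 2006-07-01; done 2006-06-27 — 4 days too early.
Later steps need not be reached.

No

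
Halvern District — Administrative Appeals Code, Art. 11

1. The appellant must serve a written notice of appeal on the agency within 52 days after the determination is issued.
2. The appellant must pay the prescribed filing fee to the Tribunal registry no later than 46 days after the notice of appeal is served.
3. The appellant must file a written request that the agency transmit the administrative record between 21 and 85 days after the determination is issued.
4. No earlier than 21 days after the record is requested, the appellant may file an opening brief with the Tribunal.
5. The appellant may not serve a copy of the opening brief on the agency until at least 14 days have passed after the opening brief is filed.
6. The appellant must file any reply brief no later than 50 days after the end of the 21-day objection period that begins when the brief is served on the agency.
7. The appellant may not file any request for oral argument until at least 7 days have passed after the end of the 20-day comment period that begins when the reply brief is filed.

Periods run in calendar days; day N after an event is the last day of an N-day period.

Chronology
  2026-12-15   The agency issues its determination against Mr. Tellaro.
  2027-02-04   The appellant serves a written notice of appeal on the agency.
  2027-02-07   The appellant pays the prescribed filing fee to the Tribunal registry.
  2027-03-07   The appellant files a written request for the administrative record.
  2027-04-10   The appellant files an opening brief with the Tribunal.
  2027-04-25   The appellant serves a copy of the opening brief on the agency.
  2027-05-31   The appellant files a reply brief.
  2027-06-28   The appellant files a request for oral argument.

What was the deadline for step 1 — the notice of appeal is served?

2027-02-05

Step 1 runs from 2026-12-15, when the determination is issued. 52 days after 2026-12-15 is 2027-02-05.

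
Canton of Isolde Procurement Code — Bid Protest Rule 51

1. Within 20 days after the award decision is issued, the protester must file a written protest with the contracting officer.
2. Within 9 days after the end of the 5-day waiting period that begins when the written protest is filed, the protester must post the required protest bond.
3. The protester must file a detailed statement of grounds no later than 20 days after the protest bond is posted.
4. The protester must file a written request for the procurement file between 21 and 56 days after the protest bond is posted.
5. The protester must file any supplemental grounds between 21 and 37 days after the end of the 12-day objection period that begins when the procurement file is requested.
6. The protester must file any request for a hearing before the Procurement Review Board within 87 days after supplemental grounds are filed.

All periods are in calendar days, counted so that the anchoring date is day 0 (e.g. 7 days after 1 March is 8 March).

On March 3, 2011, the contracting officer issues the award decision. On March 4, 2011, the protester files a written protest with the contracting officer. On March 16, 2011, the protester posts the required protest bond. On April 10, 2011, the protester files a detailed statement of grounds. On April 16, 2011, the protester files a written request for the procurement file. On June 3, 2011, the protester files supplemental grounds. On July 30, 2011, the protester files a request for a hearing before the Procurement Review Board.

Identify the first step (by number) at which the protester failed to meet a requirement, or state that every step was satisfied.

Step 3

(1) due by March 3, 2011 + 20 days = March 23, 2011; done March 4, 2011 — timely.
(2) due by March 9, 2011 + 9 days = March 18, 2011; March 16, 2011 is within that limit.
(3) due by March 16, 2011 + 20 days = April 5, 2011; April 10, 2011 misses that deadline by 5 days.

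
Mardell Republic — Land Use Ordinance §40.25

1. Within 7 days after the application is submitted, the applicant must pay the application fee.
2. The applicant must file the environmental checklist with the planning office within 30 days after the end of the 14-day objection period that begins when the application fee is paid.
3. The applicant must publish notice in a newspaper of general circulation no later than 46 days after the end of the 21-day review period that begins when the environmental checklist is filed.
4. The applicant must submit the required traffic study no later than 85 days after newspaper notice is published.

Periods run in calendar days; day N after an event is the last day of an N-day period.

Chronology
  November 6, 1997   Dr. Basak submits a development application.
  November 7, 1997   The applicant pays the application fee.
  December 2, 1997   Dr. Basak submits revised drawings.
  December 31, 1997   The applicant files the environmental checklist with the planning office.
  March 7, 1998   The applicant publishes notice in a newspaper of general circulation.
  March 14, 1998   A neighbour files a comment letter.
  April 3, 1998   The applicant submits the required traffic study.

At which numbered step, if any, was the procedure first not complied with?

Step 2

(1) due by November 6, 1997 + 7 days = November 13, 1997; completed November 7, 1997, before the deadline.
(2) due by November 21, 1997 + 30 days = December 21, 1997; done December 31, 1997 — 10 days late.
The procedure was therefore not followed at step 2.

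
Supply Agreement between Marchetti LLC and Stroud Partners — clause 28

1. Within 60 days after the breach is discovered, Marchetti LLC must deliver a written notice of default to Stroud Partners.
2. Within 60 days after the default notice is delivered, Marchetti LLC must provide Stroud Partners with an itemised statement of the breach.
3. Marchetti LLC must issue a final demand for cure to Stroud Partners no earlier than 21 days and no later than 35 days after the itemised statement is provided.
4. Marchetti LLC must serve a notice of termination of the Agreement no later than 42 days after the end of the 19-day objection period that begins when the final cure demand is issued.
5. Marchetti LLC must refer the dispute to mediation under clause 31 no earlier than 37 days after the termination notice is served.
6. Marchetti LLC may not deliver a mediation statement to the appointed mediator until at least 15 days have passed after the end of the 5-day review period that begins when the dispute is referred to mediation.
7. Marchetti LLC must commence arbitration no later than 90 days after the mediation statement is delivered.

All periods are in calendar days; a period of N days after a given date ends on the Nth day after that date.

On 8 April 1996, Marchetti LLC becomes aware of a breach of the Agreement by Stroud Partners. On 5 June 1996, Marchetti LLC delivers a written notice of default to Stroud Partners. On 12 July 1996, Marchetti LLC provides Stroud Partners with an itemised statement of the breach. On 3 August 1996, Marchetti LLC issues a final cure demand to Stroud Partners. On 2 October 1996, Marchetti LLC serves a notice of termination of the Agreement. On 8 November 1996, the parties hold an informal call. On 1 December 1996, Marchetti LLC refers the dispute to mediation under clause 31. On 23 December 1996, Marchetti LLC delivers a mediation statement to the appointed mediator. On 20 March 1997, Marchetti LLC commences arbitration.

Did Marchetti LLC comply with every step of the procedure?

Yes

(1) due by 8 April 1996 + 60 days = 7 June 1996; done 5 June 1996 — timely.
(2) due by 5 June 1996 + 60 days = 4 August 1996; 12 July 1996 is within that limit.
(3) the permitted window runs from 12 July 1996 + 21 = 2 August 1996 to 12 July 1996 + 35 = 16 August 1996; 3 August 1996 falls inside that range.
(4) due by 22 August 1996 + 42 days = 3 October 1996; completed 2 October 1996, before the deadline.
(5) permitted from 2 October 1996 + 37 days = 8 November 1996 onward; done 1 December 1996 — permitted.
(6) permitted from 6 December 1996 + 15 days = 21 December 1996 onward; done 23 December 1996, after the minimum wait.
(7) due by 23 December 1996 + 90 days = 23 March 1997; done 20 March 1997 — timely.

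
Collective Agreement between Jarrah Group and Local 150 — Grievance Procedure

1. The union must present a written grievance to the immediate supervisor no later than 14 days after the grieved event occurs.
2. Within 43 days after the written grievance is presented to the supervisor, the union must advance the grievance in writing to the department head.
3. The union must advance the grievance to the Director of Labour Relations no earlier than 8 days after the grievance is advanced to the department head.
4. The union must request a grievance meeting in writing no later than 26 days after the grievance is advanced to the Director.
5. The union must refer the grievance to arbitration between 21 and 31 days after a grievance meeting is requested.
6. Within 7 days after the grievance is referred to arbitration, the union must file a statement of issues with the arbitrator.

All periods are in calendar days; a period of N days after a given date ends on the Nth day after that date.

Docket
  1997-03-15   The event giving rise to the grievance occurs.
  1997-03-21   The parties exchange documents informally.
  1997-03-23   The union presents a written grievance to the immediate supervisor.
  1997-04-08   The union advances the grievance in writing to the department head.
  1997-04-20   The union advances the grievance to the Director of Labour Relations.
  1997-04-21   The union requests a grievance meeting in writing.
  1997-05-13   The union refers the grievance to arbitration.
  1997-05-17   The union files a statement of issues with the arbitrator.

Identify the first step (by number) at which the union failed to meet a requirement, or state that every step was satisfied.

Step 1: 14 days after 1997-03-15 (when the grieved event occurs) is 1997-03-29; done 1997-03-23 — timely.
Step 2: 43 days after 1997-03-23 (when the written grievance is presented to the supervisor) is 1997-05-05; completed 1997-04-08, before the deadline.
Step 3: the earliest permitted date is 8 days after 1997-04-08 (when the grievance is advanced to the department head), i.e. 1997-04-16; done 1997-04-20, after the minimum wait.
Step 4: 26 days after 1997-04-20 (when the grievance is advanced to the Director) is 1997-05-16; done 1997-04-21 — timely.
Step 5: the window is 21–31 days after 1997-04-21 (when a grievance meeting is requested), so 1997-05-12 through 1997-05-22; done 1997-05-13, which is between those dates.
Step 6: 7 days after 1997-05-13 (when the grievance is referred to arbitration) is 1997-05-20; 1997-05-17 is within that limit.

None — every step was satisfied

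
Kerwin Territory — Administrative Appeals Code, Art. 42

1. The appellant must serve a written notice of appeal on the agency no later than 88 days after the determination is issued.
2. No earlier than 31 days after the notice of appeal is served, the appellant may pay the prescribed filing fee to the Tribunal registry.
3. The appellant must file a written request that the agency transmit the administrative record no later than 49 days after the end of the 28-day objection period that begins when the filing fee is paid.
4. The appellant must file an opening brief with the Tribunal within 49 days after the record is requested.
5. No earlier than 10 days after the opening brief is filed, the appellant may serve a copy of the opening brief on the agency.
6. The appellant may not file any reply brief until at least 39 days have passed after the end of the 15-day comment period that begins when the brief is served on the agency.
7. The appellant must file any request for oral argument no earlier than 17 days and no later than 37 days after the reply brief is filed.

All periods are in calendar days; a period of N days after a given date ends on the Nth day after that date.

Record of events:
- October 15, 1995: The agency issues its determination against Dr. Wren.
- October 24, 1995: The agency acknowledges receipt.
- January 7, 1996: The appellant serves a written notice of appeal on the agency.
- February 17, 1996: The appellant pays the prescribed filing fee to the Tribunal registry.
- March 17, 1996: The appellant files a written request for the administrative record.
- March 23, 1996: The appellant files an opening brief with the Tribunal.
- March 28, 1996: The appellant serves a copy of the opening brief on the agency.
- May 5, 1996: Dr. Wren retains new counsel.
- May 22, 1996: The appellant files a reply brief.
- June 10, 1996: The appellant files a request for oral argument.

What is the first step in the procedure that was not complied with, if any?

Step 5

(1) due by October 15, 1995 + 88 days = January 11, 1996; done January 7, 1996 — timely.
(2) permitted from January 7, 1996 + 31 days = February 7, 1996 onward; February 17, 1996 is on or after that date.
(3) due by March 16, 1996 + 49 days = May 4, 1996; March 17, 1996 is within that limit.
(4) due by March 17, 1996 + 49 days = May 5, 1996; done March 23, 1996 — timely.
(5) permitted from March 23, 1996 + 10 days = April 2, 1996 onward; acted on March 28, 1996, 5 days prematurely.
No need to go further; step 5 was not satisfied.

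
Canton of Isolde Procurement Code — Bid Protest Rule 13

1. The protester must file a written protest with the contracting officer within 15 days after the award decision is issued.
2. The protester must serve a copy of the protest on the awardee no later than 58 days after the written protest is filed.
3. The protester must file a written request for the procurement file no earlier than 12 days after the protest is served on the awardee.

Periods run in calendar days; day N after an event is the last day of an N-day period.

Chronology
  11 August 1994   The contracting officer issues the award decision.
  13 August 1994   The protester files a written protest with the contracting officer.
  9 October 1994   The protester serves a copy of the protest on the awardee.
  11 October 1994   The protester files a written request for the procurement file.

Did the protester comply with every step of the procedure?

Step 1: 15 days after 11 August 1994 (when the award decision is issued) is 26 August 1994; 13 August 1994 is within that limit.
Step 2: 58 days after 13 August 1994 (when the written protest is filed) is 10 October 1994; completed 9 October 1994, before the deadline.
Step 3: the earliest permitted date is 12 days after 9 October 1994 (when the protest is served on the awardee), i.e. 21 October 1994; done 11 October 1994 — 10 days too early.

No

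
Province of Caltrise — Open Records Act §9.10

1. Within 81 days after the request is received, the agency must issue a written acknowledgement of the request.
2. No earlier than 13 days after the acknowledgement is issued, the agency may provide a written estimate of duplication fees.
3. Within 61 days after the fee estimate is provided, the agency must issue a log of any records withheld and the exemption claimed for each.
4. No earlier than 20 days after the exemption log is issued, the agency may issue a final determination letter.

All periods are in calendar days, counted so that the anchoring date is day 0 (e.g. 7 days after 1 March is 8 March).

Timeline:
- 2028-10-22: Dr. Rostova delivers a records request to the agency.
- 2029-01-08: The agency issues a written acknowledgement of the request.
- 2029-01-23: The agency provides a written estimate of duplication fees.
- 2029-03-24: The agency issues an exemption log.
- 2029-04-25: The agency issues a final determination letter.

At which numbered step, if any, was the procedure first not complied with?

Step 1: 81 days after 2028-10-22 (when the request is received) is 2029-01-11; done 2029-01-08 — timely.
Step 2: the earliest permitted date is 13 days after 2029-01-08 (when the acknowledgement is issued), i.e. 2029-01-21; 2029-01-23 is on or after that date.
Step 3: 61 days after 2029-01-23 (when the fee estimate is provided) is 2029-03-25; 2029-03-24 is within that limit.
Step 4: the earliest permitted date is 20 days after 2029-03-24 (when the exemption log is issued), i.e. 2029-04-13; done 2029-04-25, after the minimum wait.

None — every step was satisfied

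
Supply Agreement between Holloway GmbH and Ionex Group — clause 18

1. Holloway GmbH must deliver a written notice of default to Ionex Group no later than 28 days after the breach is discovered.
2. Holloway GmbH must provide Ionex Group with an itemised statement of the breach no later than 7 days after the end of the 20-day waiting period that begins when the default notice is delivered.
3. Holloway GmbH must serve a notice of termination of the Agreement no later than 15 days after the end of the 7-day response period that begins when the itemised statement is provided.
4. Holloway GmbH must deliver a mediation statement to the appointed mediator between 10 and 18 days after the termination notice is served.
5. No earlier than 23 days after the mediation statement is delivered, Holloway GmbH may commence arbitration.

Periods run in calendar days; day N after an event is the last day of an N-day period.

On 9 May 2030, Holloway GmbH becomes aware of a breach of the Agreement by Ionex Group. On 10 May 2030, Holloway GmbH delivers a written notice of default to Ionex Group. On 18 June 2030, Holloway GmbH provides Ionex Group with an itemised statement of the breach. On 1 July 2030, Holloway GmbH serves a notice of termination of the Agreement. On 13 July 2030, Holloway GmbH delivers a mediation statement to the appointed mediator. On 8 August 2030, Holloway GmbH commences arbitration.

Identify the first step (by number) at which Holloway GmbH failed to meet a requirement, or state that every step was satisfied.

Step 1: 28 days after 9 May 2030 (when the breach is discovered) is 6 June 2030; done 10 May 2030 — timely.
Step 2: 7 days after 30 May 2030 (end of the 20-day waiting period, which began when the default notice is delivered on 10 May 2030) is 6 June 2030; done 18 June 2030 — 12 days late.
No need to go further; step 2 was not satisfied.

Step 2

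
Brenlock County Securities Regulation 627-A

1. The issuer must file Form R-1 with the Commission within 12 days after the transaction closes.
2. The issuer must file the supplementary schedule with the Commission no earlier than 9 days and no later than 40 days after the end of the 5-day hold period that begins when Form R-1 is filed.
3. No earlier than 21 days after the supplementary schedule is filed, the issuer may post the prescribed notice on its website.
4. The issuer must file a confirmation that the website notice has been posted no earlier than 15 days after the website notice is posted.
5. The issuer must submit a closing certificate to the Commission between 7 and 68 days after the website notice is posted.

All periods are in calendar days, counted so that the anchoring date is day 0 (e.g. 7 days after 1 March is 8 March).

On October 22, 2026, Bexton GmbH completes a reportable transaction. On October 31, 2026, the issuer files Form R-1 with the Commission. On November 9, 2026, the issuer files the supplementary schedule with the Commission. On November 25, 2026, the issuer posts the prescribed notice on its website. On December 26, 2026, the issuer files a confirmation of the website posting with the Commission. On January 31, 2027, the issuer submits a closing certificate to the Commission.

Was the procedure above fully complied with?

No

Step 1: 12 days after October 22, 2026 (when the transaction closes) is November 3, 2026; done October 31, 2026 — timely.
Step 2: the window is 9–40 days after November 5, 2026 (end of the 5-day hold period, which began when Form R-1 is filed on October 31, 2026), so November 14, 2026 through December 15, 2026; November 9, 2026 is 5 days too early.
The analysis stops there.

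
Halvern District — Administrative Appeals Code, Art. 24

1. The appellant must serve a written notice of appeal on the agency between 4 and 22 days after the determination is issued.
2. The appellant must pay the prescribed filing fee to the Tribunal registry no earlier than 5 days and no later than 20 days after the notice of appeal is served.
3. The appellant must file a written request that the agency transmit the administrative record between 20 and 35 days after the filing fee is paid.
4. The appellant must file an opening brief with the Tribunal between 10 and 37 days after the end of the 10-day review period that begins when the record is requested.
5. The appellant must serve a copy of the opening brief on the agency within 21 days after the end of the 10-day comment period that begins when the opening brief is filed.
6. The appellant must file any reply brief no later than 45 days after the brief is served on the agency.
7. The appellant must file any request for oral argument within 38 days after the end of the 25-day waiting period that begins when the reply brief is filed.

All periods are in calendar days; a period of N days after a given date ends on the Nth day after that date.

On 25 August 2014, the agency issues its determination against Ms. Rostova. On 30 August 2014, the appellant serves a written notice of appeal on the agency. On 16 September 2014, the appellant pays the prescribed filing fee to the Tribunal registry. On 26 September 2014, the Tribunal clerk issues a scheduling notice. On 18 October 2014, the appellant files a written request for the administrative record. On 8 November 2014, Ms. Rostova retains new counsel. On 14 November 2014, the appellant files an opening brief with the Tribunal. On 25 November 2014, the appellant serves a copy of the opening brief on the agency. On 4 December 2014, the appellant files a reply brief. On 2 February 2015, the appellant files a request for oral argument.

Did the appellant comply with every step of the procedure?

Yes

(1) the permitted window runs from 25 August 2014 + 4 = 29 August 2014 to 25 August 2014 + 22 = 16 September 2014; done 30 August 2014 — within the window.
(2) the permitted window runs from 30 August 2014 + 5 = 4 September 2014 to 30 August 2014 + 20 = 19 September 2014; done 16 September 2014 — within the window.
(3) the permitted window runs from 16 September 2014 + 20 = 6 October 2014 to 16 September 2014 + 35 = 21 October 2014; done 18 October 2014 — within the window.
(4) the permitted window runs from 28 October 2014 + 10 = 7 November 2014 to 28 October 2014 + 37 = 4 December 2014; done 14 November 2014 — within the window.
(5) due by 24 November 2014 + 21 days = 15 December 2014; 25 November 2014 is within that limit.
(6) due by 25 November 2014 + 45 days = 9 January 2015; 4 December 2014 is within that limit.
(7) due by 29 December 2014 + 38 days = 5 February 2015; 2 February 2015 is within that limit.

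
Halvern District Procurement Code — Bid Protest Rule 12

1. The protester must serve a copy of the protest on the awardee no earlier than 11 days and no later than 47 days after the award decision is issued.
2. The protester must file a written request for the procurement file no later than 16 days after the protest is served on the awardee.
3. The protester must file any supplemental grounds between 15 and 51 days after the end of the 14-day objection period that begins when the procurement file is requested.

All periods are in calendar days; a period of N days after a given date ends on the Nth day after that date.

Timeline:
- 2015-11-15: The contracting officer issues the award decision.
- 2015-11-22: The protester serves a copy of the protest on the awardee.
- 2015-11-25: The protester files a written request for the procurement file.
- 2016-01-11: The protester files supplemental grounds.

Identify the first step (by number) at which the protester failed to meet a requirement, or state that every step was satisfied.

(1) the permitted window runs from 2015-11-15 + 11 = 2015-11-26 to 2015-11-15 + 47 = 2016-01-01; done 2015-11-22 — 4 days before the window opened.
Later steps need not be reached.

Step 1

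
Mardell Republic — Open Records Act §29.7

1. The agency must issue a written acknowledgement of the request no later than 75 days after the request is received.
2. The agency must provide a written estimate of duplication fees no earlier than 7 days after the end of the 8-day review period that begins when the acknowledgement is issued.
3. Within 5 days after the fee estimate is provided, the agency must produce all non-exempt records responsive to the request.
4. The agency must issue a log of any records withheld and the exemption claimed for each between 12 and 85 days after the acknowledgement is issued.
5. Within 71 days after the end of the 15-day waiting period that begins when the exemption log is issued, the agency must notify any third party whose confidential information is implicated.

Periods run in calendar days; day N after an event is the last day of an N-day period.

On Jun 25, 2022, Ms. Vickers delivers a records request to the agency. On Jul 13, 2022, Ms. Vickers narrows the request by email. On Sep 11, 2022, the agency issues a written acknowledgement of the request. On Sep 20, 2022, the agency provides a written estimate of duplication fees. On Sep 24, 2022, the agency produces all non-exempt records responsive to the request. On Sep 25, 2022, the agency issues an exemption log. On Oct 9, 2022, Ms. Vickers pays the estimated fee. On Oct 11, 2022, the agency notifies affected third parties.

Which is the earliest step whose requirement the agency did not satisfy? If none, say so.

Step 1 — counting 75 days from Jun 25, 2022 (when the request is received) gives a deadline of Sep 8, 2022; Sep 11, 2022 misses that deadline by 3 days.
The analysis stops there.

Step 1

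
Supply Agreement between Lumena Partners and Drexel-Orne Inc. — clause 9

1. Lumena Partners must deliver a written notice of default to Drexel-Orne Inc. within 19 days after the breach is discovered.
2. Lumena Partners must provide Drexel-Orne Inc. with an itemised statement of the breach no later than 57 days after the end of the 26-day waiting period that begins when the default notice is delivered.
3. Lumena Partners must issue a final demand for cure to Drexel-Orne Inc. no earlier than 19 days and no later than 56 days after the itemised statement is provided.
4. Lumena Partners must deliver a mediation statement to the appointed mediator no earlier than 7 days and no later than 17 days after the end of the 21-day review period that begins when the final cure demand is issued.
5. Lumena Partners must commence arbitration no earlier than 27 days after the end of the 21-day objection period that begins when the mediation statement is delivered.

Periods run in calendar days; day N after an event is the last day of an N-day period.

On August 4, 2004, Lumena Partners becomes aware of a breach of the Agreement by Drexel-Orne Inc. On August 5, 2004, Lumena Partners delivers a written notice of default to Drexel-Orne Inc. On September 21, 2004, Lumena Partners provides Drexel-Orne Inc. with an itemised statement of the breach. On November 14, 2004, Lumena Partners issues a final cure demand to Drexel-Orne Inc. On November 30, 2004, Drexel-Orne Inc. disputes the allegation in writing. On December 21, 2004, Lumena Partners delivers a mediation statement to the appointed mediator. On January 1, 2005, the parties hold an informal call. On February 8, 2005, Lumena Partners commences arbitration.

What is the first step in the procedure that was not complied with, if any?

Step 1 — counting 19 days from August 4, 2004 (when the breach is discovered) gives a deadline of August 23, 2004; done August 5, 2004 — timely.
Step 2 — counting 57 days from August 31, 2004 (end of the 26-day waiting period, which began when the default notice is delivered on August 5, 2004) gives a deadline of October 27, 2004; September 21, 2004 is within that limit.
Step 3 — 19 and 56 days from September 21, 2004 (when the itemised statement is provided) are October 10, 2004 and November 16, 2004 respectively; done November 14, 2004 — within the window.
Step 4 — 7 and 17 days from December 5, 2004 (end of the 21-day review period, which began when the final cure demand is issued on November 14, 2004) are December 12, 2004 and December 22, 2004 respectively; done December 21, 2004, which is between those dates.
Step 5 — must wait 27 days from January 11, 2005 (end of the 21-day objection period, which began when the mediation statement is delivered on December 21, 2004), so not before February 7, 2005; February 8, 2005 is on or after that date.

None — every step was satisfied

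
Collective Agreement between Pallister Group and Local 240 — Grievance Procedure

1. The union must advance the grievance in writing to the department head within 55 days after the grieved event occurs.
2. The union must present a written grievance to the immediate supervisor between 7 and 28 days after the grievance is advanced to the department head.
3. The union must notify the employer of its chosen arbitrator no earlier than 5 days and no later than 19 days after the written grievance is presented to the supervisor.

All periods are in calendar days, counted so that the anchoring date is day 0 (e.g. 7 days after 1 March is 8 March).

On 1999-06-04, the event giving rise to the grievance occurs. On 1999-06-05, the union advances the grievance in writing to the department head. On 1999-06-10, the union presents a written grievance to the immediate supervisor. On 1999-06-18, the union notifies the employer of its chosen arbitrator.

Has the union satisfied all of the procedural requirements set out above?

No

Step 1: 55 days after 1999-06-04 (when the grieved event occurs) is 1999-07-29; 1999-06-05 is within that limit.
Step 2: the window is 7–28 days after 1999-06-05 (when the grievance is advanced to the department head), so 1999-06-12 through 1999-07-03; done 1999-06-10 — 2 days before the window opened.
That is the first point of non-compliance.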